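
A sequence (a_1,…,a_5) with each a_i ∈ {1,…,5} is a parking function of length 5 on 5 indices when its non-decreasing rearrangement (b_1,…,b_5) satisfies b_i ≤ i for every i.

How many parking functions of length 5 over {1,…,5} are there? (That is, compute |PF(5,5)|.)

1296

Count = 1·6^4 = 1 · 1296 = 1296 (Konheim–Weiss)
Check (2,2,4,1,5) → sorted (1,2,2,4,5): b_i ≤ i ∀i, a PF.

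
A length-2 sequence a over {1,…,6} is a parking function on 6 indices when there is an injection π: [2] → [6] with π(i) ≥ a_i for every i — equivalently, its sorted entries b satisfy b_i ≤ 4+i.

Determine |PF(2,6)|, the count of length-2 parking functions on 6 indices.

35

|PF(2,6)| = (6+1−2)·(6+1)^{2−1} = 5 · 7 = 35 (Pollak)
E.g. (1,3) → sorted (1,3): b_i ≤ 4+i ∀i, a PF.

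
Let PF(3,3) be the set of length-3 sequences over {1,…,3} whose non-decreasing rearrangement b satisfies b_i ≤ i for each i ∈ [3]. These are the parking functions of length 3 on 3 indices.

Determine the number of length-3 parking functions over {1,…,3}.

16

|PF(3,3)| = (3−3+1)·(3+1)^(3−1) = 1×16 = 16 (Konheim–Weiss)
E.g. (2,1,2) → sorted (1,2,2): b_i ≤ i ∀i, a PF.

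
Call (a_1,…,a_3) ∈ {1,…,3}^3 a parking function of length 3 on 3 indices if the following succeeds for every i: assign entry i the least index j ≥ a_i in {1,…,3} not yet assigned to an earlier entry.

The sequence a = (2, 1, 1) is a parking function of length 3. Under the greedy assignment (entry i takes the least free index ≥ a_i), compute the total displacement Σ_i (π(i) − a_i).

2

Σπ(i) = 1+…+3 = 6; Σa = 2+1+1 = 4; disp = 6−4 = 2.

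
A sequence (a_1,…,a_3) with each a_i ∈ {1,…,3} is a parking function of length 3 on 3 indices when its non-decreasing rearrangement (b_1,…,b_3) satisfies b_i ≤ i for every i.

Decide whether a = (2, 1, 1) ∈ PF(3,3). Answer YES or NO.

Sorted: b = (1, 1, 2).
  b_1=1 ≤ 1
  b_2=1 ≤ 2
  b_3=2 ≤ 3
All bounds hold ⇒ YES

YES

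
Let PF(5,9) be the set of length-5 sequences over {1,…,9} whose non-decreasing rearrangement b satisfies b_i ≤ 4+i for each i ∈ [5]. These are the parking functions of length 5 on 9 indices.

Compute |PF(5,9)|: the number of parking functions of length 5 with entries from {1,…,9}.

|PF| = (9−5+1)·(9+1)^(5−1) = 5×10000 = 50000
Example (6,1,7,7,8) → sorted (1,6,7,7,8): b_i ≤ 4+i ∀i, a PF.

50000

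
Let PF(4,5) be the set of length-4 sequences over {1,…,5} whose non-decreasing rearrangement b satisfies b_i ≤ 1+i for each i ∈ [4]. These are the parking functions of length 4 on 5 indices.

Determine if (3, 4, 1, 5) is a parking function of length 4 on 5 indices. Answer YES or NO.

YES

Sorted: b = (1, 3, 4, 5).
  b_1=1 ≤ 2
  b_2=3 ≤ 3
  b_3=4 ≤ 4
  b_4=5 ≤ 5
All bounds hold ⇒ YES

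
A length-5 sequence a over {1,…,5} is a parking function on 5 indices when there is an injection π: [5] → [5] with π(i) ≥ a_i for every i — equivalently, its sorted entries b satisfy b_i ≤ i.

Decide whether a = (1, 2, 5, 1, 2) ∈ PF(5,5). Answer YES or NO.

YES

Rearranged: b = (1, 1, 2, 2, 5).
  b_1=1 ≤ 1
  b_2=1 ≤ 2
  b_3=2 ≤ 3
  b_4=2 ≤ 4
  b_5=5 ≤ 5
All bounds hold ⇒ YES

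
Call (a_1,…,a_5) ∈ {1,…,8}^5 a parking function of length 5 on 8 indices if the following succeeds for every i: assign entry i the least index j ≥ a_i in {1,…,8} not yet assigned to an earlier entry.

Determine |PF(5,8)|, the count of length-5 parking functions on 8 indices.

#PF = (8+1−5)·(8+1)^{5−1} = 4×6561 = 26244
Check (8,2,7,5,5) → sorted (2,5,5,7,8): b_i ≤ 3+i ∀i, a PF.

26244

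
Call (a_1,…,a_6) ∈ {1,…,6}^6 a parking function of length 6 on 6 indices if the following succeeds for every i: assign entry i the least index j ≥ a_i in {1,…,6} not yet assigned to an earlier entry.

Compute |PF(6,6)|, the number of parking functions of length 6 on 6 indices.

Count = (6+1−6)·(6+1)^{6−1} = 1·16807 = 16807 (Pollak)
One tuple (6,2,1,3,1,1) → sorted (1,1,1,2,3,6): b_i ≤ i ∀i, a PF.

16807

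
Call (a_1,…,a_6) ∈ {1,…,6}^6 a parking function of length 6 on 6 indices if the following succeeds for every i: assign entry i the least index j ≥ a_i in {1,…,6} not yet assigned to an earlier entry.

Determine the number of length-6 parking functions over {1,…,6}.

#PF = 1·7^5 = 1 · 16807 = 16807 (Konheim–Weiss)
Example (5,1,6,4,2,2) → sorted (1,2,2,4,5,6): b_i ≤ i ∀i, a PF.

16807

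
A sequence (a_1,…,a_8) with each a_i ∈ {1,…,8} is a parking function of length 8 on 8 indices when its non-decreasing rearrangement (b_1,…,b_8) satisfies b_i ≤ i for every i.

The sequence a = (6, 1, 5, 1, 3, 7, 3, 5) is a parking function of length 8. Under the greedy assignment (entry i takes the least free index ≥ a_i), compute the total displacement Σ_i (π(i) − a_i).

5

Σπ = 8·9/2 = 36 (π permutes [8]); Σa = 6+1+5+1+3+7+3+5 = 31; disp = 36−31 = 5.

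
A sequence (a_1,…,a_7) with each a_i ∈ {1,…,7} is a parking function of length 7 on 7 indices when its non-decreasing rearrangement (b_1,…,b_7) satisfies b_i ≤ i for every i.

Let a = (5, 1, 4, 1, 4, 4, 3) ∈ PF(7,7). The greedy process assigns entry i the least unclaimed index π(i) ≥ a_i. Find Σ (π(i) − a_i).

Σπ = 7·8/2 = 28 (π permutes [7]); Σa = 5+1+4+1+4+4+3 = 22; disp = 28−22 = 6.

6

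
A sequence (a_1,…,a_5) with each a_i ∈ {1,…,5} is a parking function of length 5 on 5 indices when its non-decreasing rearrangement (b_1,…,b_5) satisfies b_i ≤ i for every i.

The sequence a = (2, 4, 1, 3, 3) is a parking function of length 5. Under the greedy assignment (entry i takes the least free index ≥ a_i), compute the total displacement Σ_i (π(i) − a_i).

2

Σπ(i) = 1+…+5 = 15; Σa = 2+4+1+3+3 = 13; disp = 15−13 = 2.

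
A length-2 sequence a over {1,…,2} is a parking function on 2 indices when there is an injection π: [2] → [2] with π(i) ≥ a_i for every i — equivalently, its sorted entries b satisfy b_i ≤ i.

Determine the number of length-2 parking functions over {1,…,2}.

Count = (2+1−2)·(2+1)^{2−1} = 1 · 3 = 3 [KW]
E.g. (2,1) → sorted (1,2): b_i ≤ i ∀i, a PF.

3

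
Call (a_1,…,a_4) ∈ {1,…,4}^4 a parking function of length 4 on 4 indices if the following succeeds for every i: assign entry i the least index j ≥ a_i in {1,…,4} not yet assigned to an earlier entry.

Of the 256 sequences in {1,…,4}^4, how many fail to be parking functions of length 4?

|PF(4,4)| = (4−4+1)·(4+1)^(4−1) = 1 · 125 = 125 (Konheim–Weiss)
Example (4,4,4,4) → sorted (4,4,4,4): b_1=4>1, not a PF.
Total 256; non-PF = 256−125 = 131

131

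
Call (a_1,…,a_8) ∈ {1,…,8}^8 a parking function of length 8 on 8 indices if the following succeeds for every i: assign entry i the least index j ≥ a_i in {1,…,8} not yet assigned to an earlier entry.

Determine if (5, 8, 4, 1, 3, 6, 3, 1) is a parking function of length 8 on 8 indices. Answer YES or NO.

YES

Sorted: b = (1, 1, 3, 3, 4, 5, 6, 8).
  b_1=1 ≤ 1
  b_2=1 ≤ 2
  b_3=3 ≤ 3
  b_4=3 ≤ 4
  b_5=4 ≤ 5
  b_6=5 ≤ 6
  b_7=6 ≤ 7
  b_8=8 ≤ 8
All bounds hold ⇒ YES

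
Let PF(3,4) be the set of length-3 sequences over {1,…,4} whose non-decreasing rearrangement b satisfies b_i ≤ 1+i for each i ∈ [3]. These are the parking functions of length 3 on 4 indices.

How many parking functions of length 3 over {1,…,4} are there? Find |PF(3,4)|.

|PF(3,4)| = (5−3)·5^(3−1) = 2·25 = 50 (Pollak)
E.g. (4,2,3) → sorted (2,3,4): b_i ≤ 1+i ∀i, a PF.

50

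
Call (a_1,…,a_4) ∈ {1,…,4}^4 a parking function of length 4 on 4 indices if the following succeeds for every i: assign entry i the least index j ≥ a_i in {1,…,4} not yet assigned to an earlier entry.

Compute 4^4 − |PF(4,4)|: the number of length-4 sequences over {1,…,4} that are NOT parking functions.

131

#PF = 1·5^3 = 1 · 125 = 125
Check (4,3,4,4) → sorted (3,4,4,4): b_1=3>1, not a PF.
Total 256; non-PF = 256−125 = 131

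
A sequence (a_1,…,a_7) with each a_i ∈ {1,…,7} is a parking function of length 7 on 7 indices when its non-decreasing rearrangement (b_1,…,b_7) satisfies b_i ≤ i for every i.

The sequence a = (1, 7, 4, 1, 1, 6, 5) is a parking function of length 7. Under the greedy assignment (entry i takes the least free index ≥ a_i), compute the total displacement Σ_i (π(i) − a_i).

3

Σπ = 28 ({1..7} each once); Σa = 1+7+4+1+1+6+5 = 25; disp = 28−25 = 3.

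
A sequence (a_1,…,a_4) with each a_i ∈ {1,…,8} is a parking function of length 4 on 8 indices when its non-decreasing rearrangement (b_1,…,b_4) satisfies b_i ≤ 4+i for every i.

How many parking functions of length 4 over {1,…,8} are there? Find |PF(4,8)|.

|PF| = 5·9^3 = 5·729 = 3645 [KW]
Example (5,8,5,7) → sorted (5,5,7,8): b_i ≤ 4+i ∀i, a PF.

3645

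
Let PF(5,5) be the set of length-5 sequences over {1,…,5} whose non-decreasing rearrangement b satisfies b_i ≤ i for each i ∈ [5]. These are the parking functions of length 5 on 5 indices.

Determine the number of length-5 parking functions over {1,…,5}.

1296

|PF| = (5+1−5)·(5+1)^{5−1} = 1·1296 = 1296 (Konheim–Weiss)
E.g. (1,2,2,4,2) → sorted (1,2,2,2,4): b_i ≤ i ∀i, a PF.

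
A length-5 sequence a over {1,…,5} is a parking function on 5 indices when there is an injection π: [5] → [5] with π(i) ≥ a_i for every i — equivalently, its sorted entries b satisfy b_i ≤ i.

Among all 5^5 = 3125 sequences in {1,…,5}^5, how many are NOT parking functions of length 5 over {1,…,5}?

1829

#PF = 1·6^4 = 1·1296 = 1296
Check (4,3,4,5,3) → sorted (3,3,4,4,5): b_1=3>1, not a PF.
So 3125 − 1296 = 1829 fail.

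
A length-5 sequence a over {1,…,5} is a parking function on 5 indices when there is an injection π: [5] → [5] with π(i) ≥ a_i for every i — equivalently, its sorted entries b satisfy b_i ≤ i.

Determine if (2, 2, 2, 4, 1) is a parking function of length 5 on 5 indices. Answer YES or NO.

Sorted: b = (1, 2, 2, 2, 4).
  b_1=1 ≤ 1
  b_2=2 ≤ 2
  b_3=2 ≤ 3
  b_4=2 ≤ 4
  b_5=4 ≤ 5
All bounds hold ⇒ YES

YES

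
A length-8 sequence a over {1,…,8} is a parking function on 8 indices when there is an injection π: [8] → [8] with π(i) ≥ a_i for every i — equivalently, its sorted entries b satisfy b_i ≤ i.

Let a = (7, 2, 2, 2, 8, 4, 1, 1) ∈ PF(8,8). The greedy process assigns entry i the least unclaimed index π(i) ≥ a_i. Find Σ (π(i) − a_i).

Σπ(i) = 1+…+8 = 36; Σa = 7+2+2+2+8+4+1+1 = 27; disp = 36−27 = 9.

9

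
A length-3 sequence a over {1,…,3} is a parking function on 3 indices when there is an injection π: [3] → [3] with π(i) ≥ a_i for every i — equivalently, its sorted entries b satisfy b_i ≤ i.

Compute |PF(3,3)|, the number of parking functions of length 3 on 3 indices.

16

|PF(3,3)| = (4−3)·4^(3−1) = 1·16 = 16
E.g. (1,3,1) → sorted (1,1,3): b_i ≤ i ∀i, a PF.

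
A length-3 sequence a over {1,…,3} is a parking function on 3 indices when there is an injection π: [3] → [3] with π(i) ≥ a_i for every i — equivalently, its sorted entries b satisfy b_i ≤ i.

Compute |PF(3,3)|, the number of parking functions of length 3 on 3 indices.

16

|PF| = (3+1−3)·(3+1)^{3−1} = 1·16 = 16 (Pollak)
One tuple (3,1,2) → sorted (1,2,3): b_i ≤ i ∀i, a PF.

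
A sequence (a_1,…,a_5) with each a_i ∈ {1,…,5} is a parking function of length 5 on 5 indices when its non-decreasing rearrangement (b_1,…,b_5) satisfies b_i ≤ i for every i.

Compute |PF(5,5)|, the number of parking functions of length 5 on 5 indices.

Count = 1·6^4 = 1·1296 = 1296 (Pollak)
E.g. (3,2,4,1,4) → sorted (1,2,3,4,4): b_i ≤ i ∀i, a PF.

1296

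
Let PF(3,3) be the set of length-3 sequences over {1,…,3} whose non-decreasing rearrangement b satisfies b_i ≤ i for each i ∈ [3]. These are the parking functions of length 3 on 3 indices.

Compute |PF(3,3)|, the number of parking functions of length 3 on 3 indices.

Count = (3+1−3)·(3+1)^{3−1} = 1 · 16 = 16 (Konheim–Weiss)
E.g. (3,1,2) → sorted (1,2,3): b_i ≤ i ∀i, a PF.

16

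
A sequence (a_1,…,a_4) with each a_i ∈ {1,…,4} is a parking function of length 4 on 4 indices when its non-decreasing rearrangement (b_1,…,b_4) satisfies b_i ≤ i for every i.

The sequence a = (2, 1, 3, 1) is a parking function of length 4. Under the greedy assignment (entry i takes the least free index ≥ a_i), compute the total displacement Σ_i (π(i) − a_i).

3

Σπ = 10 ({1..4} each once); Σa = 2+1+3+1 = 7; disp = 10−7 = 3.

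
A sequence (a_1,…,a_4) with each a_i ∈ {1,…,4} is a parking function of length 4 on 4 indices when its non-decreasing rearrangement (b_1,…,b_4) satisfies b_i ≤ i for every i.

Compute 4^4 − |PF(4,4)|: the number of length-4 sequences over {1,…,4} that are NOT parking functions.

|PF(4,4)| = (4+1−4)·(4+1)^{4−1} = 1×125 = 125 [KW]
Example (4,2,2,4) → sorted (2,2,4,4): b_1=2>1, not a PF.
4^4 − 125 = 256 − 125 = 131

131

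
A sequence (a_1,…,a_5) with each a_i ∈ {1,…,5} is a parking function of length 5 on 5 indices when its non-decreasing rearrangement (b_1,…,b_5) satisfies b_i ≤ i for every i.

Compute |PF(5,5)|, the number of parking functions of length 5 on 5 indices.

Count = (5−5+1)·(5+1)^(5−1) = 1·1296 = 1296 (Pollak)
One tuple (5,1,2,2,4) → sorted (1,2,2,4,5): b_i ≤ i ∀i, a PF.

1296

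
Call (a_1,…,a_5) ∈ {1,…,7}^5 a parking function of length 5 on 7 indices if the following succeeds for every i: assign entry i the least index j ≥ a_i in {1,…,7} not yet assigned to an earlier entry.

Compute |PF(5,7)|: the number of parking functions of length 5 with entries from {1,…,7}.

12288

#PF = 3·8^4 = 3×4096 = 12288
One tuple (2,5,4,1,5) → sorted (1,2,4,5,5): b_i ≤ 2+i ∀i, a PF.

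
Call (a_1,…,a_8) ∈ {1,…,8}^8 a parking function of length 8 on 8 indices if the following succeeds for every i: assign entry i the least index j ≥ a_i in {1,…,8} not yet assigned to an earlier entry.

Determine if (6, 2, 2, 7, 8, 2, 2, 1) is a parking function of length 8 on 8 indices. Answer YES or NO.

YES

Sorted: b = (1, 2, 2, 2, 2, 6, 7, 8).
  b_1=1 ≤ 1
  b_2=2 ≤ 2
  b_3=2 ≤ 3
  b_4=2 ≤ 4
  b_5=2 ≤ 5
  b_6=6 ≤ 6
  b_7=7 ≤ 7
  b_8=8 ≤ 8
All bounds hold ⇒ YES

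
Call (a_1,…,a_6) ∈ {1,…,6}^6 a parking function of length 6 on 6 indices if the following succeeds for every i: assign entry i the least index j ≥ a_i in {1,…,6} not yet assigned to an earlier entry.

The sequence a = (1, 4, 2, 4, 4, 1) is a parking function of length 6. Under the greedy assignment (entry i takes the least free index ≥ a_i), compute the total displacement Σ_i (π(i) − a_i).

Σπ(i) = 1+…+6 = 21; Σa = 1+4+2+4+4+1 = 16; disp = 21−16 = 5.

5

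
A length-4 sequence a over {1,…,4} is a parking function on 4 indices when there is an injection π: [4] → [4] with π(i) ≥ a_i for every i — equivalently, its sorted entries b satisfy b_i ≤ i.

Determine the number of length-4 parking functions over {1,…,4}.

|PF(4,4)| = (4+1−4)·(4+1)^{4−1} = 1×125 = 125 [KW]
One tuple (4,3,1,2) → sorted (1,2,3,4): b_i ≤ i ∀i, a PF.

125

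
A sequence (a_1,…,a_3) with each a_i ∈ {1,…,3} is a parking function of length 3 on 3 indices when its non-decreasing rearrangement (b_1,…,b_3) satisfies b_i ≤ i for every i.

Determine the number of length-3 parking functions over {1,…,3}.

16

Count = (4−3)·4^(3−1) = 1·16 = 16 (Konheim–Weiss)
One tuple (1,2,1) → sorted (1,1,2): b_i ≤ i ∀i, a PF.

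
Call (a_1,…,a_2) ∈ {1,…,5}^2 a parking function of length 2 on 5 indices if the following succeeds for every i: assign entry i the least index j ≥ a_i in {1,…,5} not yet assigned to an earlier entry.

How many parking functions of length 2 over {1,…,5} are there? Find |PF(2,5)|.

24

#PF = (6−2)·6^(2−1) = 4×6 = 24 (Pollak)
One tuple (2,5) → sorted (2,5): b_i ≤ 3+i ∀i, a PF.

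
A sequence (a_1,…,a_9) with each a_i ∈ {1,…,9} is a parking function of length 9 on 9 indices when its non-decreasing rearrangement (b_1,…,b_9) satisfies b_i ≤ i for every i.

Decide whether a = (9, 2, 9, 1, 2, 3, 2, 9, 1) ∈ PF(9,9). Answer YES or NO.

Order a: b = (1, 1, 2, 2, 2, 3, 9, 9, 9).
  b_1=1 ≤ 1
  b_2=1 ≤ 2
  b_3=2 ≤ 3
  b_4=2 ≤ 4
  b_5=2 ≤ 5
  b_6=3 ≤ 6
  b_7=9 > 7
  fails at i=7 ⇒ NO

NO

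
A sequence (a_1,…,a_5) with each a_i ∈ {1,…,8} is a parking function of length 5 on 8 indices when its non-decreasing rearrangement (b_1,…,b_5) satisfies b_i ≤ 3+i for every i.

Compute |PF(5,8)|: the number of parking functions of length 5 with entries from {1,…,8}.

#PF = (8+1−5)·(8+1)^{5−1} = 4 · 6561 = 26244 [KW]
E.g. (5,7,2,8,6) → sorted (2,5,6,7,8): b_i ≤ 3+i ∀i, a PF.

26244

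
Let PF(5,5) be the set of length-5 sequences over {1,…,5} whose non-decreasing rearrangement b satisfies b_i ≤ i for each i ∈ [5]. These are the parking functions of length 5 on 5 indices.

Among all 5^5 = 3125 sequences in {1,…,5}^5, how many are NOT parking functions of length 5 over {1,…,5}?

#PF = (5+1−5)·(5+1)^{5−1} = 1 · 1296 = 1296
Example (5,4,2,5,5) → sorted (2,4,5,5,5): b_1=2>1, not a PF.
5^5 − 1296 = 3125 − 1296 = 1829

1829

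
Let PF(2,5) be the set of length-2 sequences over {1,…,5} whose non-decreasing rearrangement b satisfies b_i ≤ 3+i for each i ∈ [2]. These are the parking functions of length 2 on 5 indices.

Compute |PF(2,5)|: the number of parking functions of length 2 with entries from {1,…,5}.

#PF = (5−2+1)·(5+1)^(2−1) = 4×6 = 24 (Pollak)
Example (4,1) → sorted (1,4): b_i ≤ 3+i ∀i, a PF.

24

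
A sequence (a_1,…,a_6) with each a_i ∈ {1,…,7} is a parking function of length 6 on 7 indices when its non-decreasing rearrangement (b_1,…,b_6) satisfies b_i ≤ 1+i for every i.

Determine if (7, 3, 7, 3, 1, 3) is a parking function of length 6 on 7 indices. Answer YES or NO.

NO

Order a: b = (1, 3, 3, 3, 7, 7).
  b_1=1 ≤ 2
  b_2=3 ≤ 3
  b_3=3 ≤ 4
  b_4=3 ≤ 5
  b_5=7 > 6
  fails at i=5 ⇒ NO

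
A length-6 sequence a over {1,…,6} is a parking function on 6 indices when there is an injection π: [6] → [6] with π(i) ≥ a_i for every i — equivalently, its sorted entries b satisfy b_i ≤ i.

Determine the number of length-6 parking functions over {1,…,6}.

16807

#PF = (6+1−6)·(6+1)^{6−1} = 1·16807 = 16807 (Pollak)
E.g. (5,1,4,2,1,5) → sorted (1,1,2,4,5,5): b_i ≤ i ∀i, a PF.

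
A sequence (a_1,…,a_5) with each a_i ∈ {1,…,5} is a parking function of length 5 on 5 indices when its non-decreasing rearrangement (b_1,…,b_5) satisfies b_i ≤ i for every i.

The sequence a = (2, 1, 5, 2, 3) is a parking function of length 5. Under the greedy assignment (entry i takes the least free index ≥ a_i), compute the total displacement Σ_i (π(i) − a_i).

Σπ = 15 ({1..5} each once); Σa = 2+1+5+2+3 = 13; disp = 15−13 = 2.

2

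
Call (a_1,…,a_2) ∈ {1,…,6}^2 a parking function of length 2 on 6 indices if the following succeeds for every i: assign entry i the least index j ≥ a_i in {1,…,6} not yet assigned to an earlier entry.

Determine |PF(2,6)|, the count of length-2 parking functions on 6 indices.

35

|PF| = (6+1−2)·(6+1)^{2−1} = 5×7 = 35 (Konheim–Weiss)
Example (2,2) → sorted (2,2): b_i ≤ 4+i ∀i, a PF.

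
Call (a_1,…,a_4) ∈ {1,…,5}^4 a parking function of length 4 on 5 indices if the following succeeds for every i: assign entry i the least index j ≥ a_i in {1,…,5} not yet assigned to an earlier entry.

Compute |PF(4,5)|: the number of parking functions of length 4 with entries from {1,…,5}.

432

|PF(4,5)| = (5−4+1)·(5+1)^(4−1) = 2 · 216 = 432 (Konheim–Weiss)
E.g. (5,2,3,4) → sorted (2,3,4,5): b_i ≤ 1+i ∀i, a PF.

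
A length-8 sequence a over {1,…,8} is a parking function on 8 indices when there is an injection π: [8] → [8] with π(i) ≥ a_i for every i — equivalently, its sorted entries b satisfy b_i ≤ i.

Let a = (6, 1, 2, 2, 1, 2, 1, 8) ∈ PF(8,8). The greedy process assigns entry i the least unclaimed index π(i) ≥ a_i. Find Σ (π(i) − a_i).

Σπ = 36 ({1..8} each once); Σa = 6+1+2+2+1+2+1+8 = 23; disp = 36−23 = 13.

13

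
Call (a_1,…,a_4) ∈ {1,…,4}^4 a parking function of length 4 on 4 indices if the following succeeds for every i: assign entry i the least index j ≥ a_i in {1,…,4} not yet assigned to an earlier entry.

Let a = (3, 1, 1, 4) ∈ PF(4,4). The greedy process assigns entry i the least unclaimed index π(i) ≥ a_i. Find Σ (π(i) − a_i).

1

Σπ = 4·5/2 = 10 (π permutes [4]); Σa = 3+1+1+4 = 9; disp = 10−9 = 1.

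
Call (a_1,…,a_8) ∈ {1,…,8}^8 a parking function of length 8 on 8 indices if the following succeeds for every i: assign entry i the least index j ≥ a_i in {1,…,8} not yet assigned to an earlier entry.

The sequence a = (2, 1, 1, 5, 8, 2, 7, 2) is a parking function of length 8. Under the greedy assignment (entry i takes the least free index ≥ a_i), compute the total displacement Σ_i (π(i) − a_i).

Σπ(i) = 1+…+8 = 36; Σa = 2+1+1+5+8+2+7+2 = 28; disp = 36−28 = 8.

8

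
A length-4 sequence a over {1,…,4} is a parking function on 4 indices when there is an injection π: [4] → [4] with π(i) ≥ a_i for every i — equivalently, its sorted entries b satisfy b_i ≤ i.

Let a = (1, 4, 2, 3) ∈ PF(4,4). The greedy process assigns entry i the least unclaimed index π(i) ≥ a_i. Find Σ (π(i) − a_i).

Σπ = 10 ({1..4} each once); Σa = 1+4+2+3 = 10; disp = 10−10 = 0.

0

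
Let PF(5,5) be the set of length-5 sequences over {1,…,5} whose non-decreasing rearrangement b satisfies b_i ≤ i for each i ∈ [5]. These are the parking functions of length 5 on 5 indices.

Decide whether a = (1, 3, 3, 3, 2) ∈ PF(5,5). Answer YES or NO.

Sorted: b = (1, 2, 3, 3, 3).
  b_1=1 ≤ 1
  b_2=2 ≤ 2
  b_3=3 ≤ 3
  b_4=3 ≤ 4
  b_5=3 ≤ 5
All bounds hold ⇒ YES

YES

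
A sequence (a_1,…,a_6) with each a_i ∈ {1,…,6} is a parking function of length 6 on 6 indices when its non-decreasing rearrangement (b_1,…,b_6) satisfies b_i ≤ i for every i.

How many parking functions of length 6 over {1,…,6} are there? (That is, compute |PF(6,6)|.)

|PF| = 1·7^5 = 1·16807 = 16807 [KW]
Example (5,3,4,6,1,2) → sorted (1,2,3,4,5,6): b_i ≤ i ∀i, a PF.

16807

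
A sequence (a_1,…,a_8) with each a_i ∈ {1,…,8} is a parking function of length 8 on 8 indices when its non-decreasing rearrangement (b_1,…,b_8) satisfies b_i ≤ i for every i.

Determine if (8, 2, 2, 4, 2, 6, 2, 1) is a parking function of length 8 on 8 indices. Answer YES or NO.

Order a: b = (1, 2, 2, 2, 2, 4, 6, 8).
  b_1=1 ≤ 1
  b_2=2 ≤ 2
  b_3=2 ≤ 3
  b_4=2 ≤ 4
  b_5=2 ≤ 5
  b_6=4 ≤ 6
  b_7=6 ≤ 7
  b_8=8 ≤ 8
All bounds hold ⇒ YES

YES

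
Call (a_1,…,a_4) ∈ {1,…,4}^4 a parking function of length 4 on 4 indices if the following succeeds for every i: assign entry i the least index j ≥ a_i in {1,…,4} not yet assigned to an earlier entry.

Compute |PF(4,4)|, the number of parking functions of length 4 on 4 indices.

125

|PF| = (4−4+1)·(4+1)^(4−1) = 1 · 125 = 125
Example (1,4,1,1) → sorted (1,1,1,4): b_i ≤ i ∀i, a PF.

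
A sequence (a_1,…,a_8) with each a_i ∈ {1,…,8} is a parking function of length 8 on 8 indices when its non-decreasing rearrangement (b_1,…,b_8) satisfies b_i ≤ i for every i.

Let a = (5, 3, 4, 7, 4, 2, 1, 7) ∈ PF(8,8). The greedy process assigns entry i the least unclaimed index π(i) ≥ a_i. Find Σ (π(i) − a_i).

3

Σπ = 8·9/2 = 36 (π permutes [8]); Σa = 5+3+4+7+4+2+1+7 = 33; disp = 36−33 = 3.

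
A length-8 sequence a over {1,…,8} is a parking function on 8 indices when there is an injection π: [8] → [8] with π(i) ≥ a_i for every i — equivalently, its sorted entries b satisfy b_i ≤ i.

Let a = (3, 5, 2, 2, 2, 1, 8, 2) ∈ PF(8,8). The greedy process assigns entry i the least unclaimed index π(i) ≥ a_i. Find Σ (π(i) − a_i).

11

Σπ = 8·9/2 = 36 (π permutes [8]); Σa = 3+5+2+2+2+1+8+2 = 25; disp = 36−25 = 11.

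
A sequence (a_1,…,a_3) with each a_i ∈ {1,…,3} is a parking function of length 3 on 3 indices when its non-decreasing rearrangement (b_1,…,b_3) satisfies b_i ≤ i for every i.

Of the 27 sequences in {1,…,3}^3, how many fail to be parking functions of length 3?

11

Count = (4−3)·4^(3−1) = 1·16 = 16 (Pollak)
Check (3,3,3) → sorted (3,3,3): b_1=3>1, not a PF.
So 27 − 16 = 11 fail.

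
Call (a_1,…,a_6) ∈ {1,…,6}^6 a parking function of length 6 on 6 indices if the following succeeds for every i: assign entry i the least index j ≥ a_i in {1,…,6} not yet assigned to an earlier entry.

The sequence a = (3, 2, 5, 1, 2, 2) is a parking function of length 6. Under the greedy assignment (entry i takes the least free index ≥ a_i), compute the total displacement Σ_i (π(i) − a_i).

6

Σπ(i) = 1+…+6 = 21; Σa = 3+2+5+1+2+2 = 15; disp = 21−15 = 6.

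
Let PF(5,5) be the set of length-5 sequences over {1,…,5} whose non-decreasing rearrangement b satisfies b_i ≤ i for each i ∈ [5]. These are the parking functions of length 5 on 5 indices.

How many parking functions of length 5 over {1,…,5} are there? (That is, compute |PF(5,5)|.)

Count = 1·6^4 = 1×1296 = 1296 [KW]
Check (4,2,1,5,2) → sorted (1,2,2,4,5): b_i ≤ i ∀i, a PF.

1296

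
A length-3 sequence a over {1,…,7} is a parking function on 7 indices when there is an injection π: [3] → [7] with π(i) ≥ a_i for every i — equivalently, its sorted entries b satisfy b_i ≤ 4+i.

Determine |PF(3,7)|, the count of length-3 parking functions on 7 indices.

320

#PF = 5·8^2 = 5·64 = 320 [KW]
One tuple (1,4,6) → sorted (1,4,6): b_i ≤ 4+i ∀i, a PF.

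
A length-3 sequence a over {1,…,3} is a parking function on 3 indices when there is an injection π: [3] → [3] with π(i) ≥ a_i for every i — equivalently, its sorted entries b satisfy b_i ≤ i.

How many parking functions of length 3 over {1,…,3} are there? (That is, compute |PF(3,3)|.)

16

|PF(3,3)| = (3+1−3)·(3+1)^{3−1} = 1 · 16 = 16
Check (1,1,1) → sorted (1,1,1): b_i ≤ i ∀i, a PF.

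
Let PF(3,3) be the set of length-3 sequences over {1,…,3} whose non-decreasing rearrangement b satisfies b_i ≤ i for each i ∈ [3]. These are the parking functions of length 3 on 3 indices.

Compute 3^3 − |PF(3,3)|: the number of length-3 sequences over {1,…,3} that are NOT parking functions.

11

#PF = (4−3)·4^(3−1) = 1·16 = 16
Check (2,3,3) → sorted (2,3,3): b_1=2>1, not a PF.
Total 27; non-PF = 27−16 = 11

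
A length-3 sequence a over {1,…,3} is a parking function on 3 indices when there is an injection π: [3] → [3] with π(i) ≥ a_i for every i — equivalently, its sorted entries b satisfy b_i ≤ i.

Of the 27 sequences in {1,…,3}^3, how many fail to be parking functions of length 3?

11

#PF = (4−3)·4^(3−1) = 1·16 = 16 (Konheim–Weiss)
Check (3,3,3) → sorted (3,3,3): b_1=3>1, not a PF.
So 27 − 16 = 11 fail.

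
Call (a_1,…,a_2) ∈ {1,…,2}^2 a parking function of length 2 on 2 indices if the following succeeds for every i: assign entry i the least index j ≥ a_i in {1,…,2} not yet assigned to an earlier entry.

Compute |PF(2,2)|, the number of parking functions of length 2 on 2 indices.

#PF = (2−2+1)·(2+1)^(2−1) = 1×3 = 3 (Pollak)
E.g. (2,1) → sorted (1,2): b_i ≤ i ∀i, a PF.

3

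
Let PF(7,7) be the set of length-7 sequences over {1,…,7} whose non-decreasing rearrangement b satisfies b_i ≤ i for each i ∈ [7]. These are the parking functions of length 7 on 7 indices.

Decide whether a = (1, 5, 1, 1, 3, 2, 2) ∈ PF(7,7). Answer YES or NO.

YES

Sorted: b = (1, 1, 1, 2, 2, 3, 5).
  b_1=1 ≤ 1
  b_2=1 ≤ 2
  b_3=1 ≤ 3
  b_4=2 ≤ 4
  b_5=2 ≤ 5
  b_6=3 ≤ 6
  b_7=5 ≤ 7
All bounds hold ⇒ YES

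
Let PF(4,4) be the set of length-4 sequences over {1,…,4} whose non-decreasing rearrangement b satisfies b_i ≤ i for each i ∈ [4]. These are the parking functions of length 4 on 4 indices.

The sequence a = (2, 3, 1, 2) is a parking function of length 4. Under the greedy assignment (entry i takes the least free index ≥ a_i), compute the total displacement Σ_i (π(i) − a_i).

2

Σπ = 10 ({1..4} each once); Σa = 2+3+1+2 = 8; disp = 10−8 = 2.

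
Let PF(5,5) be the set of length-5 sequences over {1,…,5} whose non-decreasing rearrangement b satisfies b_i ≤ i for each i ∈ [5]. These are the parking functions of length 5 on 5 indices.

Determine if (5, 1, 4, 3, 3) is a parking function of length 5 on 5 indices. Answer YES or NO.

NO

Order a: b = (1, 3, 3, 4, 5).
  b_1=1 ≤ 1
  b_2=3 > 2
  fails at i=2 ⇒ NO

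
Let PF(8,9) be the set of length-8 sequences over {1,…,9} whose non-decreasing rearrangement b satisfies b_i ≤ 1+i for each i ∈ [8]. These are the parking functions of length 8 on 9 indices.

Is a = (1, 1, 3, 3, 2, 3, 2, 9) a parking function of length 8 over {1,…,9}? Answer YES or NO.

YES

Order a: b = (1, 1, 2, 2, 3, 3, 3, 9).
  b_1=1 ≤ 2
  b_2=1 ≤ 3
  b_3=2 ≤ 4
  b_4=2 ≤ 5
  b_5=3 ≤ 6
  b_6=3 ≤ 7
  b_7=3 ≤ 8
  b_8=9 ≤ 9
All bounds hold ⇒ YES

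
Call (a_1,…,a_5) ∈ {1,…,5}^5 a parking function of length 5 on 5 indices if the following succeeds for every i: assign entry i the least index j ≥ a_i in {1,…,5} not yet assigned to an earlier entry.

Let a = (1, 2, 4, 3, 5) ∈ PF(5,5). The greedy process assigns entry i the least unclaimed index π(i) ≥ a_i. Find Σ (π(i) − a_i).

0

Σπ = 15 ({1..5} each once); Σa = 1+2+4+3+5 = 15; disp = 15−15 = 0.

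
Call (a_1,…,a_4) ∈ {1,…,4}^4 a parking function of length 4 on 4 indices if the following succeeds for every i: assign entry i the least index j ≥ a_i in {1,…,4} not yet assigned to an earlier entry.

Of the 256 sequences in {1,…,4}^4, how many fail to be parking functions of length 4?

131

#PF = 1·5^3 = 1·125 = 125
Check (4,2,3,4) → sorted (2,3,4,4): b_1=2>1, not a PF.
So 256 − 125 = 131 fail.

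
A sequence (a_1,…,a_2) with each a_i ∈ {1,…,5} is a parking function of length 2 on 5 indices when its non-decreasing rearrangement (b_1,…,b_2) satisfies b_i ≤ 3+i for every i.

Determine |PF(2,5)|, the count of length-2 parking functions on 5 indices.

Count = (5−2+1)·(5+1)^(2−1) = 4 · 6 = 24 (Pollak)
One tuple (5,3) → sorted (3,5): b_i ≤ 3+i ∀i, a PF.

24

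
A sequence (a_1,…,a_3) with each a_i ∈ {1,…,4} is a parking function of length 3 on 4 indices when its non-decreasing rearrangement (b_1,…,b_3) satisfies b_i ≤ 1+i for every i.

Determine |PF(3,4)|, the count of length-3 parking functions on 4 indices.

50

|PF(3,4)| = (4−3+1)·(4+1)^(3−1) = 2×25 = 50 [KW]
Example (1,1,2) → sorted (1,1,2): b_i ≤ 1+i ∀i, a PF.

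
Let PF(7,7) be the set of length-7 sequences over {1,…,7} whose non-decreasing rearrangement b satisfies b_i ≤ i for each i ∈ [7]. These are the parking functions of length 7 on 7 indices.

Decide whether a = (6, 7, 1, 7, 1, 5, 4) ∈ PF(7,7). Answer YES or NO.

Sorted: b = (1, 1, 4, 5, 6, 7, 7).
  b_1=1 ≤ 1
  b_2=1 ≤ 2
  b_3=4 > 3
  fails at i=3 ⇒ NO

NO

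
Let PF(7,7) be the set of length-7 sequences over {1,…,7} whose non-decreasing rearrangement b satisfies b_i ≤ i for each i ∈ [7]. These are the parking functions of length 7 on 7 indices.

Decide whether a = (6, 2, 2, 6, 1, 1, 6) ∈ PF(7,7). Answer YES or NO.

Order a: b = (1, 1, 2, 2, 6, 6, 6).
  b_1=1 ≤ 1
  b_2=1 ≤ 2
  b_3=2 ≤ 3
  b_4=2 ≤ 4
  b_5=6 > 5
  fails at i=5 ⇒ NO

NO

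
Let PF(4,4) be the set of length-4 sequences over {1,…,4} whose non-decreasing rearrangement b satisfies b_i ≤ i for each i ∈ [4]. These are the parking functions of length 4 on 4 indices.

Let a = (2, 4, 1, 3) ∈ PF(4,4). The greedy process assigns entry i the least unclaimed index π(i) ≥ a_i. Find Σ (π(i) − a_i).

0

Σπ = 4·5/2 = 10 (π permutes [4]); Σa = 2+4+1+3 = 10; disp = 10−10 = 0.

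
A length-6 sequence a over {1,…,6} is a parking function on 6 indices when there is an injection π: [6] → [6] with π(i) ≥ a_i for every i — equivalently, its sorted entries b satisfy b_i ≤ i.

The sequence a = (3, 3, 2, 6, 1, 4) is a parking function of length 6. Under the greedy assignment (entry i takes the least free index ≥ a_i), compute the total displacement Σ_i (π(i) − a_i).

2

Σπ(i) = 1+…+6 = 21; Σa = 3+3+2+6+1+4 = 19; disp = 21−19 = 2.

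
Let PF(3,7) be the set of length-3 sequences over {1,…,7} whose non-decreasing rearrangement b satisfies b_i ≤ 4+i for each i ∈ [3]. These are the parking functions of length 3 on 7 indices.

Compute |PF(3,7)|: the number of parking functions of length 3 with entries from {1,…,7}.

Count = (8−3)·8^(3−1) = 5·64 = 320 [KW]
Example (3,4,4) → sorted (3,4,4): b_i ≤ 4+i ∀i, a PF.

320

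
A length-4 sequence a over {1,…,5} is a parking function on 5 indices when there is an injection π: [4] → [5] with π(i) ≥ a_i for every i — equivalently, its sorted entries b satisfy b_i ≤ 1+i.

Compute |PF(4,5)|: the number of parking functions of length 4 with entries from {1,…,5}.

#PF = (6−4)·6^(4−1) = 2×216 = 432 (Pollak)
Example (4,2,2,4) → sorted (2,2,4,4): b_i ≤ 1+i ∀i, a PF.

432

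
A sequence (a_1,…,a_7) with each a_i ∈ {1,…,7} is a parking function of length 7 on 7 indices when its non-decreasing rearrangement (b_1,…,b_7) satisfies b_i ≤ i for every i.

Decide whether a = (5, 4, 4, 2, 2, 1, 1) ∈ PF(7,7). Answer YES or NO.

Sorted: b = (1, 1, 2, 2, 4, 4, 5).
  b_1=1 ≤ 1
  b_2=1 ≤ 2
  b_3=2 ≤ 3
  b_4=2 ≤ 4
  b_5=4 ≤ 5
  b_6=4 ≤ 6
  b_7=5 ≤ 7
All bounds hold ⇒ YES

YES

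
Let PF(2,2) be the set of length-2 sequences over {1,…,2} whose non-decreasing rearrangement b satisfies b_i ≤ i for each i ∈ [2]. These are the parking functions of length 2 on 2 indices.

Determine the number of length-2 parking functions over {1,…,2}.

3

#PF = (2+1−2)·(2+1)^{2−1} = 1 · 3 = 3 (Konheim–Weiss)
E.g. (1,1) → sorted (1,1): b_i ≤ i ∀i, a PF.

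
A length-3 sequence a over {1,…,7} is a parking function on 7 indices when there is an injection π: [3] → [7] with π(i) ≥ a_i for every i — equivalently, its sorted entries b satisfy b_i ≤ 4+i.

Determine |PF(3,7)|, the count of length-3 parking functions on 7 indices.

320

|PF(3,7)| = (8−3)·8^(3−1) = 5 · 64 = 320 (Konheim–Weiss)
E.g. (2,1,2) → sorted (1,2,2): b_i ≤ 4+i ∀i, a PF.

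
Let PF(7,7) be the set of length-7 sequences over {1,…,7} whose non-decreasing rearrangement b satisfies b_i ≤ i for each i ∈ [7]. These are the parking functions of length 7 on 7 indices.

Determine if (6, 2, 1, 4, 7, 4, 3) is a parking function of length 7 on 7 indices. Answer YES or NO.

YES

Rearranged: b = (1, 2, 3, 4, 4, 6, 7).
  b_1=1 ≤ 1
  b_2=2 ≤ 2
  b_3=3 ≤ 3
  b_4=4 ≤ 4
  b_5=4 ≤ 5
  b_6=6 ≤ 6
  b_7=7 ≤ 7
All bounds hold ⇒ YES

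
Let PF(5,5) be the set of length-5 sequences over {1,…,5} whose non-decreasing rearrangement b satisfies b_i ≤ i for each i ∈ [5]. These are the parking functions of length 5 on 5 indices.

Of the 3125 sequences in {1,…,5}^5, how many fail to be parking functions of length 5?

|PF| = (6−5)·6^(5−1) = 1·1296 = 1296
One tuple (5,5,3,1,5) → sorted (1,3,5,5,5): b_2=3>2, not a PF.
So 3125 − 1296 = 1829 fail.

1829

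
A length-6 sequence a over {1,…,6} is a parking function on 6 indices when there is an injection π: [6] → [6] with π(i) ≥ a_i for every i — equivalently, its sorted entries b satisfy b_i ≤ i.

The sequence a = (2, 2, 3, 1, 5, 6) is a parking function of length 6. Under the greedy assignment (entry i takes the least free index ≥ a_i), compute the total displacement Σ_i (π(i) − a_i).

2

Σπ(i) = 1+…+6 = 21; Σa = 2+2+3+1+5+6 = 19; disp = 21−19 = 2.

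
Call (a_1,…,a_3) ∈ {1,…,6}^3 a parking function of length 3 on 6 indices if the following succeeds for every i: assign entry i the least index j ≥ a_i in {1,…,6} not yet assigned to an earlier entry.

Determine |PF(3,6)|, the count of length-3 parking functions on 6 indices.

Count = (6+1−3)·(6+1)^{3−1} = 4×49 = 196 (Pollak)
One tuple (4,5,6) → sorted (4,5,6): b_i ≤ 3+i ∀i, a PF.

196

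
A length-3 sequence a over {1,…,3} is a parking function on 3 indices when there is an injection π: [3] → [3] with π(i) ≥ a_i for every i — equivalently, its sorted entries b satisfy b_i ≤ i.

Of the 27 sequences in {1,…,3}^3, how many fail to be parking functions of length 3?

|PF(3,3)| = (3+1−3)·(3+1)^{3−1} = 1×16 = 16 (Pollak)
One tuple (1,3,3) → sorted (1,3,3): b_2=3>2, not a PF.
3^3 − 16 = 27 − 16 = 11

11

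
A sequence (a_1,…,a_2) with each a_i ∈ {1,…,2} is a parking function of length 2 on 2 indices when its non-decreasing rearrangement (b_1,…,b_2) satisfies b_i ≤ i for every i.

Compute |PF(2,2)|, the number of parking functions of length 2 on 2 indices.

|PF(2,2)| = 1·3^1 = 1 · 3 = 3 [KW]
Check (1,2) → sorted (1,2): b_i ≤ i ∀i, a PF.

3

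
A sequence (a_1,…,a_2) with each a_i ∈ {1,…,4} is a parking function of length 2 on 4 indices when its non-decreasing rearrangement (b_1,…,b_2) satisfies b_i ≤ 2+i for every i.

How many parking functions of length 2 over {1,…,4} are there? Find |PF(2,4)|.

15

|PF| = 3·5^1 = 3·5 = 15
One tuple (1,2) → sorted (1,2): b_i ≤ 2+i ∀i, a PF.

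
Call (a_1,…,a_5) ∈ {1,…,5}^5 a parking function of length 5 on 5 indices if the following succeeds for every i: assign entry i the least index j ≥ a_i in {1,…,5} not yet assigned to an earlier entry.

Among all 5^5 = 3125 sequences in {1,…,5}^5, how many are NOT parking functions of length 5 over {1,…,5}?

#PF = (5−5+1)·(5+1)^(5−1) = 1×1296 = 1296
One tuple (5,4,3,4,5) → sorted (3,4,4,5,5): b_1=3>1, not a PF.
5^5 − 1296 = 3125 − 1296 = 1829

1829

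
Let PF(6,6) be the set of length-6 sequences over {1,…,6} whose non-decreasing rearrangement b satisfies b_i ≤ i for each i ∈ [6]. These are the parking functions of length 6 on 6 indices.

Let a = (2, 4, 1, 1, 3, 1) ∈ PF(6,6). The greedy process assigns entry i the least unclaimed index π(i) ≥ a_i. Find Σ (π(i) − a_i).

9

Σπ = 21 ({1..6} each once); Σa = 2+4+1+1+3+1 = 12; disp = 21−12 = 9.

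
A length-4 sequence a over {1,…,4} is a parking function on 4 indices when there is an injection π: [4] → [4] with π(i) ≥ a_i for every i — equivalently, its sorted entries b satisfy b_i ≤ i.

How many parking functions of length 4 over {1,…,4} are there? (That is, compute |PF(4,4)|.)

125

Count = (4−4+1)·(4+1)^(4−1) = 1×125 = 125 [KW]
Check (2,1,4,2) → sorted (1,2,2,4): b_i ≤ i ∀i, a PF.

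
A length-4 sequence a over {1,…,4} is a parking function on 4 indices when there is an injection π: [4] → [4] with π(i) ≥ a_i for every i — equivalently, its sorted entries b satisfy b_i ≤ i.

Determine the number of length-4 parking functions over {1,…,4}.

125

|PF(4,4)| = (5−4)·5^(4−1) = 1×125 = 125 (Pollak)
E.g. (3,2,1,1) → sorted (1,1,2,3): b_i ≤ i ∀i, a PF.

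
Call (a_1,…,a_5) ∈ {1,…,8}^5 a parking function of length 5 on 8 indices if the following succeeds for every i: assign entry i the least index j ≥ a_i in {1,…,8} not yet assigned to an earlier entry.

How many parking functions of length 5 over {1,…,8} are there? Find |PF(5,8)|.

26244

|PF| = 4·9^4 = 4·6561 = 26244 [KW]
One tuple (7,5,7,5,4) → sorted (4,5,5,7,7): b_i ≤ 3+i ∀i, a PF.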